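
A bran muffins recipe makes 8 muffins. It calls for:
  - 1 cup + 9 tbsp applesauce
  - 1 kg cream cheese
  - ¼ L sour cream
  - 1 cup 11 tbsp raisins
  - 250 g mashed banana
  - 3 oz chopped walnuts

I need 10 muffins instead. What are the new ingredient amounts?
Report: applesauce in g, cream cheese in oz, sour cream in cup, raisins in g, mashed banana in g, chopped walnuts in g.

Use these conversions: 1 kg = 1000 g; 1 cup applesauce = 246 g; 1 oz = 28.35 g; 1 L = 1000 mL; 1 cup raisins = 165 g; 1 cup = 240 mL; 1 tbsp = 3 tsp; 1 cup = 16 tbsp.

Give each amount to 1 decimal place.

Scaling factor: 10/8 = 5/4 = 1.25.
applesauce: (1 cup + 9 tbsp = 1.5625 cup) × 5/4 × 246 g/cup ≈ 480.5 g
cream cheese: 1 kg × 5/4 × 1000 g/kg ÷ 28.35 g/oz ≈ 44.1 oz
sour cream: 0.25 L × 5/4 × 1000 mL/L ÷ 240 mL/cup ≈ 1.3 cup
raisins: (1 cup + 11 tbsp = 1.6875 cup) × 5/4 × 165 g/cup ≈ 348.0 g
mashed banana: 250 g × 5/4 = 312.5 g
chopped walnuts: 3 oz × 5/4 × 28.35 g/oz ≈ 106.3 g

applesauce: 480.5 g; cream cheese: 44.1 oz; sour cream: 1.3 cup; raisins: 348.0 g; mashed banana: 312.5 g; chopped walnuts: 106.3 g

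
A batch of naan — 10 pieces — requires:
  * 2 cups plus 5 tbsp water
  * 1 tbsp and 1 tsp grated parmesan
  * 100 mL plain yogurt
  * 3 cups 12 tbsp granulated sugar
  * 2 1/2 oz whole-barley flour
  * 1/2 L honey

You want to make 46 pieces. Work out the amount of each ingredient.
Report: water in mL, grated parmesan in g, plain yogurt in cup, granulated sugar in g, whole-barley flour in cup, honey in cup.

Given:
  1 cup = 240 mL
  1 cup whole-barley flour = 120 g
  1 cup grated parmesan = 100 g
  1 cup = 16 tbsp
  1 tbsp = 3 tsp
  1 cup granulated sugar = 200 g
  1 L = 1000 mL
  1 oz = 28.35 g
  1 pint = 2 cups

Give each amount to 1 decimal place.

Scaling factor: 46/10 = 23/5 = 4.6.
water: (2 cup + 5 tbsp = 2.3125 cup) × 23/5 × 240 mL/cup = 2553.0 mL
grated parmesan: (1 tbsp + 1 tsp = 4/3 tbsp) × 23/5 ÷ 16 tbsp/cup × 100 g/cup ≈ 38.3 g
plain yogurt: 100 mL × 23/5 ÷ 240 mL/cup ≈ 1.9 cup
granulated sugar: (3 cup + 12 tbsp = 3.75 cup) × 23/5 × 200 g/cup = 3450.0 g
whole-barley flour: 2.5 oz × 23/5 × 28.35 g/oz ÷ 120 g/cup ≈ 2.7 cup
honey: 0.5 L × 23/5 × 1000 mL/L ÷ 240 mL/cup ≈ 9.6 cup

water: 2553.0 mL; grated parmesan: 38.3 g; plain yogurt: 1.9 cup; granulated sugar: 3450.0 g; whole-barley flour: 2.7 cup; honey: 9.6 cup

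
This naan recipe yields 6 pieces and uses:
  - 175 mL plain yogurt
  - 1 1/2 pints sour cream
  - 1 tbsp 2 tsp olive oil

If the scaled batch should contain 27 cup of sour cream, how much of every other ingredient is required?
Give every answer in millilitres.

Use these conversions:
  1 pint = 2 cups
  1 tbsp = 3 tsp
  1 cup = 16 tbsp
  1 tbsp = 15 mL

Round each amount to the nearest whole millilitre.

The original recipe has 3 cup of sour cream, so the scaling factor is 27 ÷ 3 = 9.
plain yogurt: 175 mL × 9 = 1575 mL
olive oil: (1 tbsp + 2 tsp = 5/3 tbsp) × 9 × 15 mL/tbsp = 225 mL

plain yogurt: 1575 mL; olive oil: 225 mL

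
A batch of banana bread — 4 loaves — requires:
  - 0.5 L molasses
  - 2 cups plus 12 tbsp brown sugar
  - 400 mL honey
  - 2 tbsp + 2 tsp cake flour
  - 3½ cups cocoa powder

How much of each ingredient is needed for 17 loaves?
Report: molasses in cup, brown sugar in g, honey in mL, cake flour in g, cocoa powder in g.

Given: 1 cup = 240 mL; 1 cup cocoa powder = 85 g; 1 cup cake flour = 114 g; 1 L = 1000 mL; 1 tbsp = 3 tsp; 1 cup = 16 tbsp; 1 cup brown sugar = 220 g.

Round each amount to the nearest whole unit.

Scaling factor: 17/4 = 4.25.
molasses: 0.5 L × 17/4 × 1000 mL/L ÷ 240 mL/cup ≈ 9 cup
brown sugar: (2 cup + 12 tbsp = 2.75 cup) × 17/4 × 220 g/cup ≈ 2571 g
honey: 400 mL × 17/4 = 1700 mL
cake flour: (2 tbsp + 2 tsp = 8/3 tbsp) × 17/4 ÷ 16 tbsp/cup × 114 g/cup ≈ 81 g
cocoa powder: 3.5 cup × 17/4 × 85 g/cup ≈ 1264 g

molasses: 9 cup; brown sugar: 2571 g; honey: 1700 mL; cake flour: 81 g; cocoa powder: 1264 g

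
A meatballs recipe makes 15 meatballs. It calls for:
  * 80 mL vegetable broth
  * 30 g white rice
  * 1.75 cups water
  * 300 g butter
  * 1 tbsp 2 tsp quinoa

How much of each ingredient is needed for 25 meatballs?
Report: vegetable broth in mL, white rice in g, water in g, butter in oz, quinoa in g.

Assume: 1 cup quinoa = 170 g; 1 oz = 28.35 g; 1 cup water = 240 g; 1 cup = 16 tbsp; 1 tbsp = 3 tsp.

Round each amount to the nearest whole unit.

Scaling factor: 25/15 = 5/3.
vegetable broth: 80 mL × 5/3 ≈ 133 mL
white rice: 30 g × 5/3 = 50 g
water: 1.75 cup × 5/3 × 240 g/cup = 700 g
butter: 300 g × 5/3 ÷ 28.35 g/oz ≈ 18 oz
quinoa: (1 tbsp + 2 tsp = 5/3 tbsp) × 5/3 ÷ 16 tbsp/cup × 170 g/cup ≈ 30 g

vegetable broth: 133 mL; white rice: 50 g; water: 700 g; butter: 18 oz; quinoa: 30 g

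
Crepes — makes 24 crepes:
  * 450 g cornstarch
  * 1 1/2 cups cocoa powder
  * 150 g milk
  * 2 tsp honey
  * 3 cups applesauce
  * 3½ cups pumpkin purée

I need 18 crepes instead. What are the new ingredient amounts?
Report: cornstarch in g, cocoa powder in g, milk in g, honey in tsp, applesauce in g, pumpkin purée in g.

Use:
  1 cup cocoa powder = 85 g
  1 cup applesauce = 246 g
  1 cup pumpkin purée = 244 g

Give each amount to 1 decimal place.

Scaling factor: 18/24 = 3/4 = 0.75.
cornstarch: 450 g × 3/4 = 337.5 g
cocoa powder: 1.5 cup × 3/4 × 85 g/cup ≈ 95.6 g
milk: 150 g × 3/4 = 112.5 g
honey: 2 tsp × 3/4 = 1.5 tsp
applesauce: 3 cup × 3/4 × 246 g/cup = 553.5 g
pumpkin purée: 3.5 cup × 3/4 × 244 g/cup = 640.5 g

cornstarch: 337.5 g; cocoa powder: 95.6 g; milk: 112.5 g; honey: 1.5 tsp; applesauce: 553.5 g; pumpkin purée: 640.5 g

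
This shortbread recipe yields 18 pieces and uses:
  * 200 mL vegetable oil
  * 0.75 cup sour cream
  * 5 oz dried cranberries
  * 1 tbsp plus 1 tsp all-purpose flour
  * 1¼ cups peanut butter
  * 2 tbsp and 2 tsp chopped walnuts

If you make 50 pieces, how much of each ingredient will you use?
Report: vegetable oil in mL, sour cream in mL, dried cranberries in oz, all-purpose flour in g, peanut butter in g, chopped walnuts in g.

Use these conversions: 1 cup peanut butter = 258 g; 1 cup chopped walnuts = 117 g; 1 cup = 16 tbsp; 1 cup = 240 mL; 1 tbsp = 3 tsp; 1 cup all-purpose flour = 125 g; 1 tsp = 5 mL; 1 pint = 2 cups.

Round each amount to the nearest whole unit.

Scaling factor: 50/18 = 25/9.
vegetable oil: 200 mL × 25/9 ≈ 556 mL
sour cream: 0.75 cup × 25/9 × 240 mL/cup = 500 mL
dried cranberries: 5 oz × 25/9 ≈ 14 oz
all-purpose flour: (1 tbsp + 1 tsp = 4/3 tbsp) × 25/9 ÷ 16 tbsp/cup × 125 g/cup ≈ 29 g
peanut butter: 1.25 cup × 25/9 × 258 g/cup ≈ 896 g
chopped walnuts: (2 tbsp + 2 tsp = 8/3 tbsp) × 25/9 ÷ 16 tbsp/cup × 117 g/cup ≈ 54 g

vegetable oil: 556 mL; sour cream: 500 mL; dried cranberries: 14 oz; all-purpose flour: 29 g; peanut butter: 896 g; chopped walnuts: 54 g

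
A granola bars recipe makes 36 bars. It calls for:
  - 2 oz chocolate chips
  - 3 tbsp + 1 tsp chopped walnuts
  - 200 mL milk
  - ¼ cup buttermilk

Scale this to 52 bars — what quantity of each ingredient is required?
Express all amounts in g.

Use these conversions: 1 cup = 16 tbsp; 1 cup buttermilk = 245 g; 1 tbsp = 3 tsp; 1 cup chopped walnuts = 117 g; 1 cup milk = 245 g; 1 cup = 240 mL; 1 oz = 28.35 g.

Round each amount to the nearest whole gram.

Scaling factor: 52/36 = 13/9.
chocolate chips: 2 oz × 13/9 × 28.35 g/oz ≈ 82 g
chopped walnuts: (3 tbsp + 1 tsp = 10/3 tbsp) × 13/9 ÷ 16 tbsp/cup × 117 g/cup ≈ 35 g
milk: 200 mL × 13/9 ÷ 240 mL/cup × 245 g/cup ≈ 295 g
buttermilk: 0.25 cup × 13/9 × 245 g/cup ≈ 88 g

chocolate chips: 82 g; chopped walnuts: 35 g; milk: 295 g; buttermilk: 88 g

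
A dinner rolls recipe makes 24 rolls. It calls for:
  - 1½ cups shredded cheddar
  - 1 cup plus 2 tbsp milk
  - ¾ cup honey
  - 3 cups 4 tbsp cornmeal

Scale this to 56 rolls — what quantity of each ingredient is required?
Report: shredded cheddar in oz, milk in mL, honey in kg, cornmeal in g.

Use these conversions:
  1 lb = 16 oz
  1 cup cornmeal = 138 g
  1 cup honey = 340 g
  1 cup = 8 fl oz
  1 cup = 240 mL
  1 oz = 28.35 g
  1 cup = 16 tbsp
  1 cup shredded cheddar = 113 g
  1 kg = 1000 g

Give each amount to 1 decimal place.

shredded cheddar: 14.0 oz; milk: 630.0 mL; honey: 0.6 kg; cornmeal: 1046.5 g

Scaling factor: 56/24 = 7/3.
shredded cheddar: 1.5 cup × 7/3 × 113 g/cup ÷ 28.35 g/oz ≈ 14.0 oz
milk: (1 cup + 2 tbsp = 1.125 cup) × 7/3 × 240 mL/cup = 630.0 mL
honey: 0.75 cup × 7/3 × 340 g/cup ÷ 1000 g/kg ≈ 0.6 kg
cornmeal: (3 cup + 4 tbsp = 3.25 cup) × 7/3 × 138 g/cup = 1046.5 g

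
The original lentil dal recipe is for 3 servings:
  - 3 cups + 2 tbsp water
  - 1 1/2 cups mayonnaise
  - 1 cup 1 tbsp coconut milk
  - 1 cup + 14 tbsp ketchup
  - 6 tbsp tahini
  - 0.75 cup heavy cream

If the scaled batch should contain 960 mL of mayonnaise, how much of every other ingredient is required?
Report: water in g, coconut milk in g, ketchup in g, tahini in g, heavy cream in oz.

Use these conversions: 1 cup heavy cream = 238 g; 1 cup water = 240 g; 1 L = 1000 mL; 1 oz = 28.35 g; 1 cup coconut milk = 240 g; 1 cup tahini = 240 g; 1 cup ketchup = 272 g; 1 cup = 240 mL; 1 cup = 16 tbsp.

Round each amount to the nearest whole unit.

The original recipe has 360 mL of mayonnaise, so the scaling factor is 960 ÷ 360 = 8/3.
water: (3 cup + 2 tbsp = 3.125 cup) × 8/3 × 240 g/cup = 2000 g
coconut milk: (1 cup + 1 tbsp = 1.0625 cup) × 8/3 × 240 g/cup = 680 g
ketchup: (1 cup + 14 tbsp = 1.875 cup) × 8/3 × 272 g/cup = 1360 g
tahini: 6 tbsp × 8/3 ÷ 16 tbsp/cup × 240 g/cup = 240 g
heavy cream: 0.75 cup × 8/3 × 238 g/cup ÷ 28.35 g/oz ≈ 17 oz

water: 2000 g; coconut milk: 680 g; ketchup: 1360 g; tahini: 240 g; heavy cream: 17 oz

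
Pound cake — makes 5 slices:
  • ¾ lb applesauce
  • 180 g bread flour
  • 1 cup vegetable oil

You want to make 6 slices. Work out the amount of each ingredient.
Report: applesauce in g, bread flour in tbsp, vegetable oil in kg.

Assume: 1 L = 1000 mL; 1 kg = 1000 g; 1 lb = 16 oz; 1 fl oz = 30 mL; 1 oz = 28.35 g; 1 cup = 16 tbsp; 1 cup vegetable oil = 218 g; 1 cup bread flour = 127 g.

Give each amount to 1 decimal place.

Scaling factor: 6/5 = 1.2.
applesauce: 0.75 lb × 6/5 × 16 oz/lb × 28.35 g/oz ≈ 408.2 g
bread flour: 180 g × 6/5 ÷ 127 g/cup × 16 tbsp/cup ≈ 27.2 tbsp
vegetable oil: 1 cup × 6/5 × 218 g/cup ÷ 1000 g/kg ≈ 0.3 kg

applesauce: 408.2 g; bread flour: 27.2 tbsp; vegetable oil: 0.3 kg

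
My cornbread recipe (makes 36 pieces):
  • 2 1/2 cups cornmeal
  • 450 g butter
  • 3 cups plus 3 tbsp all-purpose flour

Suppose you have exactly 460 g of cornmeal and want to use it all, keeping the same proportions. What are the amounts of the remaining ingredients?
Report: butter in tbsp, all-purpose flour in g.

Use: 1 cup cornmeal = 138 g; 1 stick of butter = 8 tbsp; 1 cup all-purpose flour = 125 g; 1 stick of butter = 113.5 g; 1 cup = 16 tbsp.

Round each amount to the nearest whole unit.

The original recipe has 345 g of cornmeal, so the scaling factor is 460 ÷ 345 = 4/3.
butter: 450 g × 4/3 ÷ 113.5 g/stick × 8 tbsp/stick ≈ 42 tbsp
all-purpose flour: (3 cup + 3 tbsp = 3.1875 cup) × 4/3 × 125 g/cup ≈ 531 g

butter: 42 tbsp; all-purpose flour: 531 g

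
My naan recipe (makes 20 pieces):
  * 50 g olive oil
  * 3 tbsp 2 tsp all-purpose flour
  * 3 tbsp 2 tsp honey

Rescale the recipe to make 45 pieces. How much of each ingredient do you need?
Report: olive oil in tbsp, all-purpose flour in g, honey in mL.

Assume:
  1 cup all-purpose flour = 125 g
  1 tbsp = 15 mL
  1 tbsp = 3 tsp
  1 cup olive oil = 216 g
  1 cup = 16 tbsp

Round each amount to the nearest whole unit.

olive oil: 8 tbsp; all-purpose flour: 64 g; honey: 124 mL

Scaling factor: 45/20 = 9/4 = 2.25.
olive oil: 50 g × 9/4 ÷ 216 g/cup × 16 tbsp/cup ≈ 8 tbsp
all-purpose flour: (3 tbsp + 2 tsp = 11/3 tbsp) × 9/4 ÷ 16 tbsp/cup × 125 g/cup ≈ 64 g
honey: (3 tbsp + 2 tsp = 11/3 tbsp) × 9/4 × 15 mL/tbsp ≈ 124 mL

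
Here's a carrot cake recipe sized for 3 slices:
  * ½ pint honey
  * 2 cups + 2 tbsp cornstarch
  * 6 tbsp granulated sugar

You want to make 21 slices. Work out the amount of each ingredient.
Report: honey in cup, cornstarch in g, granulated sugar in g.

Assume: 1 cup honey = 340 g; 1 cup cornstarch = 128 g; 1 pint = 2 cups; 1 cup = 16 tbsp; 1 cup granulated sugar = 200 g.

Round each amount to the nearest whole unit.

Scaling factor: 21/3 = 7.
honey: 0.5 pint × 7 × 2 cup/pint = 7 cup
cornstarch: (2 cup + 2 tbsp = 2.125 cup) × 7 × 128 g/cup = 1904 g
granulated sugar: 6 tbsp × 7 ÷ 16 tbsp/cup × 200 g/cup = 525 g

honey: 7 cup; cornstarch: 1904 g; granulated sugar: 525 g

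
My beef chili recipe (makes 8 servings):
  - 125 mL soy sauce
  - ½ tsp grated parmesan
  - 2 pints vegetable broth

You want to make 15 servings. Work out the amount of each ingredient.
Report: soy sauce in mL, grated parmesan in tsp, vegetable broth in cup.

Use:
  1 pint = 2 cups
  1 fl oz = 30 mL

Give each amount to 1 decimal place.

Scaling factor: 15/8 = 1.875.
soy sauce: 125 mL × 15/8 ≈ 234.4 mL
grated parmesan: 0.5 tsp × 15/8 ≈ 0.9 tsp
vegetable broth: 2 pint × 15/8 × 2 cup/pint = 7.5 cup

soy sauce: 234.4 mL; grated parmesan: 0.9 tsp; vegetable broth: 7.5 cup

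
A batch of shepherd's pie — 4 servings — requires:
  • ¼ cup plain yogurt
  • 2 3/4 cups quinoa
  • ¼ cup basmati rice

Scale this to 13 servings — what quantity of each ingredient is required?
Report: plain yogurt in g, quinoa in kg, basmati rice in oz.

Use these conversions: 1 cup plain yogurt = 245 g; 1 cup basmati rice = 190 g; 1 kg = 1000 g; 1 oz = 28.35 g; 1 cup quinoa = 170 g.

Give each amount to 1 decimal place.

plain yogurt: 199.1 g; quinoa: 1.5 kg; basmati rice: 5.4 oz

Scaling factor: 13/4 = 3.25.
plain yogurt: 0.25 cup × 13/4 × 245 g/cup ≈ 199.1 g
quinoa: 2.75 cup × 13/4 × 170 g/cup ÷ 1000 g/kg ≈ 1.5 kg
basmati rice: 0.25 cup × 13/4 × 190 g/cup ÷ 28.35 g/oz ≈ 5.4 oz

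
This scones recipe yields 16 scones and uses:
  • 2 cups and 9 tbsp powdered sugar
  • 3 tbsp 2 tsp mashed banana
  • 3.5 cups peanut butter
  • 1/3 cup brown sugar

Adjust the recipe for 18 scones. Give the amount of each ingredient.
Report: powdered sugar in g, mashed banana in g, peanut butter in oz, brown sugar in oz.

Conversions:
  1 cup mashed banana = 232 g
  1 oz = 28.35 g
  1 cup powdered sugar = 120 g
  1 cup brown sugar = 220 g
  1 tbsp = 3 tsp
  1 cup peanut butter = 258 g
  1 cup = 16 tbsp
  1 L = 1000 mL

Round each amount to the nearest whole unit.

powdered sugar: 346 g; mashed banana: 60 g; peanut butter: 36 oz; brown sugar: 3 oz

Scaling factor: 18/16 = 9/8 = 1.125.
powdered sugar: (2 cup + 9 tbsp = 2.5625 cup) × 9/8 × 120 g/cup ≈ 346 g
mashed banana: (3 tbsp + 2 tsp = 11/3 tbsp) × 9/8 ÷ 16 tbsp/cup × 232 g/cup ≈ 60 g
peanut butter: 3.5 cup × 9/8 × 258 g/cup ÷ 28.35 g/oz ≈ 36 oz
brown sugar: 1/3 cup × 9/8 × 220 g/cup ÷ 28.35 g/oz ≈ 3 oz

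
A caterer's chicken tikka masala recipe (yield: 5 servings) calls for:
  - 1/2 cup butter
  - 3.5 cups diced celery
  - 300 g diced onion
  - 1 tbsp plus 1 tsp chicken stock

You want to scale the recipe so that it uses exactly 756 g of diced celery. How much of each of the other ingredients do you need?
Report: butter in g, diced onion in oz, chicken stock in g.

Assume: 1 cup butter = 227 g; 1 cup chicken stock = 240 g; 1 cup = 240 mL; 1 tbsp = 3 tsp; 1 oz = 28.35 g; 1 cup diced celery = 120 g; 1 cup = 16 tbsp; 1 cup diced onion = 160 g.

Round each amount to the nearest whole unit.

The original recipe has 420 g of diced celery, so the scaling factor is 756 ÷ 420 = 9/5 = 1.8.
butter: 0.5 cup × 9/5 × 227 g/cup ≈ 204 g
diced onion: 300 g × 9/5 ÷ 28.35 g/oz ≈ 19 oz
chicken stock: (1 tbsp + 1 tsp = 4/3 tbsp) × 9/5 ÷ 16 tbsp/cup × 240 g/cup = 36 g

butter: 204 g; diced onion: 19 oz; chicken stock: 36 g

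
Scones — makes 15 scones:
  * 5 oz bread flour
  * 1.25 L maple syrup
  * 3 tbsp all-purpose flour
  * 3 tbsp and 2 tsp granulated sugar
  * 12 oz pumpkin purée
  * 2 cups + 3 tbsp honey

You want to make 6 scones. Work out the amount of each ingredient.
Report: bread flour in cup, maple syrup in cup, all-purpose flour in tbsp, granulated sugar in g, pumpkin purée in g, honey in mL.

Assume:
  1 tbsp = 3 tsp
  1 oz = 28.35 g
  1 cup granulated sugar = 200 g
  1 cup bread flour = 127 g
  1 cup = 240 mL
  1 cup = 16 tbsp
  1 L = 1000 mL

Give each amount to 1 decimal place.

bread flour: 0.4 cup; maple syrup: 2.1 cup; all-purpose flour: 1.2 tbsp; granulated sugar: 18.3 g; pumpkin purée: 136.1 g; honey: 210.0 mL

Scaling factor: 6/15 = 2/5 = 0.4.
bread flour: 5 oz × 2/5 × 28.35 g/oz ÷ 127 g/cup ≈ 0.4 cup
maple syrup: 1.25 L × 2/5 × 1000 mL/L ÷ 240 mL/cup ≈ 2.1 cup
all-purpose flour: 3 tbsp × 2/5 = 1.2 tbsp
granulated sugar: (3 tbsp + 2 tsp = 11/3 tbsp) × 2/5 ÷ 16 tbsp/cup × 200 g/cup ≈ 18.3 g
pumpkin purée: 12 oz × 2/5 × 28.35 g/oz ≈ 136.1 g
honey: (2 cup + 3 tbsp = 2.1875 cup) × 2/5 × 240 mL/cup = 210.0 mL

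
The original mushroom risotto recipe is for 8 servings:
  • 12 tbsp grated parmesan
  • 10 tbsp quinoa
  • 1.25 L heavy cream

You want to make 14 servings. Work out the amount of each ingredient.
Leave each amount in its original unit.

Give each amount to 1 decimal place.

Scaling factor: 14/8 = 7/4 = 1.75.
grated parmesan: 12 tbsp × 7/4 = 21.0 tbsp
quinoa: 10 tbsp × 7/4 = 17.5 tbsp
heavy cream: 1.25 L × 7/4 ≈ 2.2 L

grated parmesan: 21.0 tbsp; quinoa: 17.5 tbsp; heavy cream: 2.2 L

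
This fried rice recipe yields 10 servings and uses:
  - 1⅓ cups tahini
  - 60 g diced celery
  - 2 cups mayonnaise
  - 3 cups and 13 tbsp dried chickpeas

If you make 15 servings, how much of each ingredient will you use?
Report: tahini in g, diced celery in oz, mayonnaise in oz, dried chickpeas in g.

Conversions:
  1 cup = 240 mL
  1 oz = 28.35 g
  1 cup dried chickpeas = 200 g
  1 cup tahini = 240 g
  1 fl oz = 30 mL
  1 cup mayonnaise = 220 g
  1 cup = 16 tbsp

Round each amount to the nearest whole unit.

Scaling factor: 15/10 = 3/2 = 1.5.
tahini: 4/3 cup × 3/2 × 240 g/cup = 480 g
diced celery: 60 g × 3/2 ÷ 28.35 g/oz ≈ 3 oz
mayonnaise: 2 cup × 3/2 × 220 g/cup ÷ 28.35 g/oz ≈ 23 oz
dried chickpeas: (3 cup + 13 tbsp = 3.8125 cup) × 3/2 × 200 g/cup ≈ 1144 g

tahini: 480 g; diced celery: 3 oz; mayonnaise: 23 oz; dried chickpeas: 1144 g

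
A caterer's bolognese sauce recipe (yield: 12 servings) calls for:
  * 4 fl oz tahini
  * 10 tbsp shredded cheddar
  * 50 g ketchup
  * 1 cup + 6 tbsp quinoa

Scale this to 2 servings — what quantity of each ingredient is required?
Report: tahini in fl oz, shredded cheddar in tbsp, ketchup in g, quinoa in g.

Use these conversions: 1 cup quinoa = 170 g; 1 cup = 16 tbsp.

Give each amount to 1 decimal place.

Scaling factor: 2/12 = 1/6.
tahini: 4 fl oz × 1/6 ≈ 0.7 fl oz
shredded cheddar: 10 tbsp × 1/6 ≈ 1.7 tbsp
ketchup: 50 g × 1/6 ≈ 8.3 g
quinoa: (1 cup + 6 tbsp = 1.375 cup) × 1/6 × 170 g/cup ≈ 39.0 g

tahini: 0.7 fl oz; shredded cheddar: 1.7 tbsp; ketchup: 8.3 g; quinoa: 39.0 g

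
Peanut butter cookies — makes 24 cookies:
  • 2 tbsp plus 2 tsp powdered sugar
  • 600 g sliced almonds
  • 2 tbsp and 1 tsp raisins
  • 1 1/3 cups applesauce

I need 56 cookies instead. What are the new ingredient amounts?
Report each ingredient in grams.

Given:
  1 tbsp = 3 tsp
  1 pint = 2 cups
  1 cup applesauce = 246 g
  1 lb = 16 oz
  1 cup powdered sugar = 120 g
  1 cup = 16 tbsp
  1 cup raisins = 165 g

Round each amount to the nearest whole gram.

powdered sugar: 47 g; sliced almonds: 1400 g; raisins: 56 g; applesauce: 765 g

Scaling factor: 56/24 = 7/3.
powdered sugar: (2 tbsp + 2 tsp = 8/3 tbsp) × 7/3 ÷ 16 tbsp/cup × 120 g/cup ≈ 47 g
sliced almonds: 600 g × 7/3 = 1400 g
raisins: (2 tbsp + 1 tsp = 7/3 tbsp) × 7/3 ÷ 16 tbsp/cup × 165 g/cup ≈ 56 g
applesauce: 4/3 cup × 7/3 × 246 g/cup ≈ 765 g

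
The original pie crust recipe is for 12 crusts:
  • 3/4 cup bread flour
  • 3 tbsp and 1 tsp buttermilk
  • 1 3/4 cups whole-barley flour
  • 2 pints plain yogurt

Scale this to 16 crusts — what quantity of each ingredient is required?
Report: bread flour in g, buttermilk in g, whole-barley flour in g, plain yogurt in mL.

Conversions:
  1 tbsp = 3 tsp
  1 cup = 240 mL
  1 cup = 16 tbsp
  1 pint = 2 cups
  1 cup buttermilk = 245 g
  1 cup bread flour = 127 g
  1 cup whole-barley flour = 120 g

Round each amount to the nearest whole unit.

Scaling factor: 16/12 = 4/3.
bread flour: 0.75 cup × 4/3 × 127 g/cup = 127 g
buttermilk: (3 tbsp + 1 tsp = 10/3 tbsp) × 4/3 ÷ 16 tbsp/cup × 245 g/cup ≈ 68 g
whole-barley flour: 1.75 cup × 4/3 × 120 g/cup = 280 g
plain yogurt: 2 pint × 4/3 × 2 cup/pint × 240 mL/cup = 1280 mL

bread flour: 127 g; buttermilk: 68 g; whole-barley flour: 280 g; plain yogurt: 1280 mL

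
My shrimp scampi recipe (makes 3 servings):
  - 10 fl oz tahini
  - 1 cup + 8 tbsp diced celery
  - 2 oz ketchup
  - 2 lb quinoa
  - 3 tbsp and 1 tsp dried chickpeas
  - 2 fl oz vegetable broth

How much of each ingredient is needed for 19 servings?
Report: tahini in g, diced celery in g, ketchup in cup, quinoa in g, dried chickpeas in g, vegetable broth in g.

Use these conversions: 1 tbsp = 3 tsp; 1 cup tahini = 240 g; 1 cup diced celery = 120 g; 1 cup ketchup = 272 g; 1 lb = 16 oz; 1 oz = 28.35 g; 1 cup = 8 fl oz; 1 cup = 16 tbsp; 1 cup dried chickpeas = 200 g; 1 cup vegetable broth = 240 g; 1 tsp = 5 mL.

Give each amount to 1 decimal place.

tahini: 1900.0 g; diced celery: 1140.0 g; ketchup: 1.3 cup; quinoa: 5745.6 g; dried chickpeas: 263.9 g; vegetable broth: 380.0 g

Scaling factor: 19/3.
tahini: 10 fl oz × 19/3 ÷ 8 fl oz/cup × 240 g/cup = 1900.0 g
diced celery: (1 cup + 8 tbsp = 1.5 cup) × 19/3 × 120 g/cup = 1140.0 g
ketchup: 2 oz × 19/3 × 28.35 g/oz ÷ 272 g/cup ≈ 1.3 cup
quinoa: 2 lb × 19/3 × 16 oz/lb × 28.35 g/oz = 5745.6 g
dried chickpeas: (3 tbsp + 1 tsp = 10/3 tbsp) × 19/3 ÷ 16 tbsp/cup × 200 g/cup ≈ 263.9 g
vegetable broth: 2 fl oz × 19/3 ÷ 8 fl oz/cup × 240 g/cup = 380.0 g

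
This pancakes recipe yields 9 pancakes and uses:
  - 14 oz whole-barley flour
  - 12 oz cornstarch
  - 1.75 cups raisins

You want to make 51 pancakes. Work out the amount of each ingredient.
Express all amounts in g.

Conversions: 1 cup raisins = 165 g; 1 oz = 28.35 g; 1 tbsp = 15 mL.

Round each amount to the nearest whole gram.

whole-barley flour: 2249 g; cornstarch: 1928 g; raisins: 1636 g

Scaling factor: 51/9 = 17/3.
whole-barley flour: 14 oz × 17/3 × 28.35 g/oz ≈ 2249 g
cornstarch: 12 oz × 17/3 × 28.35 g/oz ≈ 1928 g
raisins: 1.75 cup × 17/3 × 165 g/cup ≈ 1636 g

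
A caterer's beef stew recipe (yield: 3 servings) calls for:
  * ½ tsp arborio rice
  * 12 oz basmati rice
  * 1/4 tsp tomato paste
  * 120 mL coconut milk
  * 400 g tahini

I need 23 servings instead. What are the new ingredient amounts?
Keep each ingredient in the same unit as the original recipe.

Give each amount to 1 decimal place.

Scaling factor: 23/3.
arborio rice: 0.5 tsp × 23/3 ≈ 3.8 tsp
basmati rice: 12 oz × 23/3 = 92.0 oz
tomato paste: 0.25 tsp × 23/3 ≈ 1.9 tsp
coconut milk: 120 mL × 23/3 = 920.0 mL
tahini: 400 g × 23/3 ≈ 3066.7 g

arborio rice: 3.8 tsp; basmati rice: 92.0 oz; tomato paste: 1.9 tsp; coconut milk: 920.0 mL; tahini: 3066.7 g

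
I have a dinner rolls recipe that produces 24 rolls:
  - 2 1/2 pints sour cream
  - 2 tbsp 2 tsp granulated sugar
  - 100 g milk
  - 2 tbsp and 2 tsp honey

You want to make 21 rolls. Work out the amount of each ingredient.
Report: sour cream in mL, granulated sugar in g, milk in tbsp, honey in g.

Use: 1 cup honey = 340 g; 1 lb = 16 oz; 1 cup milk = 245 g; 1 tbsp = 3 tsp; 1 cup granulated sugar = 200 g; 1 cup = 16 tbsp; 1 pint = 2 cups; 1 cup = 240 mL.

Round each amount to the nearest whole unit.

sour cream: 1050 mL; granulated sugar: 29 g; milk: 6 tbsp; honey: 50 g

Scaling factor: 21/24 = 7/8 = 0.875.
sour cream: 2.5 pint × 7/8 × 2 cup/pint × 240 mL/cup = 1050 mL
granulated sugar: (2 tbsp + 2 tsp = 8/3 tbsp) × 7/8 ÷ 16 tbsp/cup × 200 g/cup ≈ 29 g
milk: 100 g × 7/8 ÷ 245 g/cup × 16 tbsp/cup ≈ 6 tbsp
honey: (2 tbsp + 2 tsp = 8/3 tbsp) × 7/8 ÷ 16 tbsp/cup × 340 g/cup ≈ 50 g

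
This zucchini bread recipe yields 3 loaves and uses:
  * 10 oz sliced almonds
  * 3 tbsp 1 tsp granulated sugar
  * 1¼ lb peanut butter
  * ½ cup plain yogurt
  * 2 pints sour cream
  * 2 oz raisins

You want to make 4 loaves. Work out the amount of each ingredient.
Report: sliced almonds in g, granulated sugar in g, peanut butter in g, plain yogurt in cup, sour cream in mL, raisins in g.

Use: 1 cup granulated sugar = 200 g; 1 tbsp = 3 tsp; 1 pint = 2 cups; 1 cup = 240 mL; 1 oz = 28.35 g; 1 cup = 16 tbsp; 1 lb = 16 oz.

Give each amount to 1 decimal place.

sliced almonds: 378.0 g; granulated sugar: 55.6 g; peanut butter: 756.0 g; plain yogurt: 0.7 cup; sour cream: 1280.0 mL; raisins: 75.6 g

Scaling factor: 4/3.
sliced almonds: 10 oz × 4/3 × 28.35 g/oz = 378.0 g
granulated sugar: (3 tbsp + 1 tsp = 10/3 tbsp) × 4/3 ÷ 16 tbsp/cup × 200 g/cup ≈ 55.6 g
peanut butter: 1.25 lb × 4/3 × 16 oz/lb × 28.35 g/oz = 756.0 g
plain yogurt: 0.5 cup × 4/3 ≈ 0.7 cup
sour cream: 2 pint × 4/3 × 2 cup/pint × 240 mL/cup = 1280.0 mL
raisins: 2 oz × 4/3 × 28.35 g/oz = 75.6 g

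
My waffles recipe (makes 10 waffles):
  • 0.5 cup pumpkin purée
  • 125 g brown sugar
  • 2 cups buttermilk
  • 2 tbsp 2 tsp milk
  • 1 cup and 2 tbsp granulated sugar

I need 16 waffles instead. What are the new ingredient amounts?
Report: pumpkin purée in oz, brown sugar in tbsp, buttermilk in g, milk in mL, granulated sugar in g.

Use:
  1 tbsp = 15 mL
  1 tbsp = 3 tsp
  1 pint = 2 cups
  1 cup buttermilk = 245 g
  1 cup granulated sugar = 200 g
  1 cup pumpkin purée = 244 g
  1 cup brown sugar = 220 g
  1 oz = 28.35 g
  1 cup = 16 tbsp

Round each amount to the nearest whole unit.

Scaling factor: 16/10 = 8/5 = 1.6.
pumpkin purée: 0.5 cup × 8/5 × 244 g/cup ÷ 28.35 g/oz ≈ 7 oz
brown sugar: 125 g × 8/5 ÷ 220 g/cup × 16 tbsp/cup ≈ 15 tbsp
buttermilk: 2 cup × 8/5 × 245 g/cup = 784 g
milk: (2 tbsp + 2 tsp = 8/3 tbsp) × 8/5 × 15 mL/tbsp = 64 mL
granulated sugar: (1 cup + 2 tbsp = 1.125 cup) × 8/5 × 200 g/cup = 360 g

pumpkin purée: 7 oz; brown sugar: 15 tbsp; buttermilk: 784 g; milk: 64 mL; granulated sugar: 360 g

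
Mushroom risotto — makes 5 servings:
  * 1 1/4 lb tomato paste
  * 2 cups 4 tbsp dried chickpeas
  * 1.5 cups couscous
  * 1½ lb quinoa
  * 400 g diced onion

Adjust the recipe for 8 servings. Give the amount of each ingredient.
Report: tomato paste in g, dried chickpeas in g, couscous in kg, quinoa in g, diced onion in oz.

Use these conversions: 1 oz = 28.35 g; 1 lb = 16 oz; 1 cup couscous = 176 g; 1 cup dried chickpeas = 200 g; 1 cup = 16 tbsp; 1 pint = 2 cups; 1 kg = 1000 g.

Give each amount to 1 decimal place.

tomato paste: 907.2 g; dried chickpeas: 720.0 g; couscous: 0.4 kg; quinoa: 1088.6 g; diced onion: 22.6 oz

Scaling factor: 8/5 = 1.6.
tomato paste: 1.25 lb × 8/5 × 16 oz/lb × 28.35 g/oz = 907.2 g
dried chickpeas: (2 cup + 4 tbsp = 2.25 cup) × 8/5 × 200 g/cup = 720.0 g
couscous: 1.5 cup × 8/5 × 176 g/cup ÷ 1000 g/kg ≈ 0.4 kg
quinoa: 1.5 lb × 8/5 × 16 oz/lb × 28.35 g/oz ≈ 1088.6 g
diced onion: 400 g × 8/5 ÷ 28.35 g/oz ≈ 22.6 oz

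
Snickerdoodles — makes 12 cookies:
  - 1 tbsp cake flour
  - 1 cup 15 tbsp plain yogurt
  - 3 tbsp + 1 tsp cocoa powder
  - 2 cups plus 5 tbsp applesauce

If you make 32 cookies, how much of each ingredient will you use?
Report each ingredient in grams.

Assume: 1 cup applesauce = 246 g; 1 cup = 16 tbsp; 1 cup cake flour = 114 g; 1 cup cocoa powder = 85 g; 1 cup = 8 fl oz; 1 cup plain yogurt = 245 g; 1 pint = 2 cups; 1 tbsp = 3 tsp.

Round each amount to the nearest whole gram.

cake flour: 19 g; plain yogurt: 1266 g; cocoa powder: 47 g; applesauce: 1517 g

Scaling factor: 32/12 = 8/3.
cake flour: 1 tbsp × 8/3 ÷ 16 tbsp/cup × 114 g/cup = 19 g
plain yogurt: (1 cup + 15 tbsp = 1.9375 cup) × 8/3 × 245 g/cup ≈ 1266 g
cocoa powder: (3 tbsp + 1 tsp = 10/3 tbsp) × 8/3 ÷ 16 tbsp/cup × 85 g/cup ≈ 47 g
applesauce: (2 cup + 5 tbsp = 2.3125 cup) × 8/3 × 246 g/cup = 1517 g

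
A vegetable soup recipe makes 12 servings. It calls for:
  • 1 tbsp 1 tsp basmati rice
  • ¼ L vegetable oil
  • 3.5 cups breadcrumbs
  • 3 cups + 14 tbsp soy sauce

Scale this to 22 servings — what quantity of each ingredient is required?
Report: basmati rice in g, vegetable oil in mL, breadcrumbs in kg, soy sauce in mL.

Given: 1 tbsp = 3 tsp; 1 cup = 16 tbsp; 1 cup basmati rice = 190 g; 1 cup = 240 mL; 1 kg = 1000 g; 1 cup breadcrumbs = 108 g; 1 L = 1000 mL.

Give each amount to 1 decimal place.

basmati rice: 29.0 g; vegetable oil: 458.3 mL; breadcrumbs: 0.7 kg; soy sauce: 1705.0 mL

Scaling factor: 22/12 = 11/6.
basmati rice: (1 tbsp + 1 tsp = 4/3 tbsp) × 11/6 ÷ 16 tbsp/cup × 190 g/cup ≈ 29.0 g
vegetable oil: 0.25 L × 11/6 × 1000 mL/L ≈ 458.3 mL
breadcrumbs: 3.5 cup × 11/6 × 108 g/cup ÷ 1000 g/kg ≈ 0.7 kg
soy sauce: (3 cup + 14 tbsp = 3.875 cup) × 11/6 × 240 mL/cup = 1705.0 mL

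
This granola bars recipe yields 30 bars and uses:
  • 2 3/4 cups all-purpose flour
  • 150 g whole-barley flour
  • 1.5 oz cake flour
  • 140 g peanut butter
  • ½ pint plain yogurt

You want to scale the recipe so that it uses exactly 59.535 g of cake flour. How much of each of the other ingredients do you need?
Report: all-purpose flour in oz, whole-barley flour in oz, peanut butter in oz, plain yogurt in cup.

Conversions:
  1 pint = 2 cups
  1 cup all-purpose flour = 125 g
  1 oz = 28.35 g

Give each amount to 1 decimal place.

all-purpose flour: 17.0 oz; whole-barley flour: 7.4 oz; peanut butter: 6.9 oz; plain yogurt: 1.4 cup

The original recipe has 42.525 g of cake flour, so the scaling factor is 59.535 ÷ 42.525 = 7/5 = 1.4.
all-purpose flour: 2.75 cup × 7/5 × 125 g/cup ÷ 28.35 g/oz ≈ 17.0 oz
whole-barley flour: 150 g × 7/5 ÷ 28.35 g/oz ≈ 7.4 oz
peanut butter: 140 g × 7/5 ÷ 28.35 g/oz ≈ 6.9 oz
plain yogurt: 0.5 pint × 7/5 × 2 cup/pint = 1.4 cup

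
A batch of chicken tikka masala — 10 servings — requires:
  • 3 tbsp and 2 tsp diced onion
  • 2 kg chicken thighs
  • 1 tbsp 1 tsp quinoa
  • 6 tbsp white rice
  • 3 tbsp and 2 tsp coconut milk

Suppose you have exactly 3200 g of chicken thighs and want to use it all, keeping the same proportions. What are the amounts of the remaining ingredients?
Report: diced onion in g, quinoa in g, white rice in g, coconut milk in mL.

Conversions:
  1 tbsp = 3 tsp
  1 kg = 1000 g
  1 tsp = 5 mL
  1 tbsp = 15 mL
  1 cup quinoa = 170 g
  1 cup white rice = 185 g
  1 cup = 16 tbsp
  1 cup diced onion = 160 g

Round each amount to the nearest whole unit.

The original recipe has 2000 g of chicken thighs, so the scaling factor is 3200 ÷ 2000 = 8/5 = 1.6.
diced onion: (3 tbsp + 2 tsp = 11/3 tbsp) × 8/5 ÷ 16 tbsp/cup × 160 g/cup ≈ 59 g
quinoa: (1 tbsp + 1 tsp = 4/3 tbsp) × 8/5 ÷ 16 tbsp/cup × 170 g/cup ≈ 23 g
white rice: 6 tbsp × 8/5 ÷ 16 tbsp/cup × 185 g/cup = 111 g
coconut milk: (3 tbsp + 2 tsp = 11/3 tbsp) × 8/5 × 15 mL/tbsp = 88 mL

diced onion: 59 g; quinoa: 23 g; white rice: 111 g; coconut milk: 88 mL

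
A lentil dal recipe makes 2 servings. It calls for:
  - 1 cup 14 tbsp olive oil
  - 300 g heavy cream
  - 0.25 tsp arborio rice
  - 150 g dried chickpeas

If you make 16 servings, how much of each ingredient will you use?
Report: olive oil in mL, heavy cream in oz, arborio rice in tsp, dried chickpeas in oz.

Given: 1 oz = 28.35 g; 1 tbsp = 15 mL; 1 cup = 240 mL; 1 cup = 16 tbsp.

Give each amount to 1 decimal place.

Scaling factor: 16/2 = 8.
olive oil: (1 cup + 14 tbsp = 1.875 cup) × 8 × 240 mL/cup = 3600.0 mL
heavy cream: 300 g × 8 ÷ 28.35 g/oz ≈ 84.7 oz
arborio rice: 0.25 tsp × 8 = 2.0 tsp
dried chickpeas: 150 g × 8 ÷ 28.35 g/oz ≈ 42.3 oz

olive oil: 3600.0 mL; heavy cream: 84.7 oz; arborio rice: 2.0 tsp; dried chickpeas: 42.3 oz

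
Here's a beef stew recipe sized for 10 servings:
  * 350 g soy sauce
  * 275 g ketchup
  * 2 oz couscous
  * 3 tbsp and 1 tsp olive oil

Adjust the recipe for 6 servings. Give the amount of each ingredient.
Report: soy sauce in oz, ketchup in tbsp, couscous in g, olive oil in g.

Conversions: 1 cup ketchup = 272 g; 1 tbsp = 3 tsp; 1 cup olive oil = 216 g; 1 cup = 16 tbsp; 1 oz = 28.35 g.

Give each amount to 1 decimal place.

soy sauce: 7.4 oz; ketchup: 9.7 tbsp; couscous: 34.0 g; olive oil: 27.0 g

Scaling factor: 6/10 = 3/5 = 0.6.
soy sauce: 350 g × 3/5 ÷ 28.35 g/oz ≈ 7.4 oz
ketchup: 275 g × 3/5 ÷ 272 g/cup × 16 tbsp/cup ≈ 9.7 tbsp
couscous: 2 oz × 3/5 × 28.35 g/oz ≈ 34.0 g
olive oil: (3 tbsp + 1 tsp = 10/3 tbsp) × 3/5 ÷ 16 tbsp/cup × 216 g/cup = 27.0 g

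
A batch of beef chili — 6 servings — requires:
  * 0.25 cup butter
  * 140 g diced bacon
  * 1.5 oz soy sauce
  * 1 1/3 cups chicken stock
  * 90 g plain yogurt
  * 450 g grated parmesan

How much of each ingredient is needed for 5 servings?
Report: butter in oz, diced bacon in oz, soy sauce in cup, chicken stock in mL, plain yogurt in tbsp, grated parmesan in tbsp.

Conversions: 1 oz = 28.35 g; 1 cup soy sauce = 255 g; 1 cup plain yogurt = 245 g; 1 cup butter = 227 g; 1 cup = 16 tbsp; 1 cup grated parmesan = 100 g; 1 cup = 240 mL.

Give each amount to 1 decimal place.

Scaling factor: 5/6.
butter: 0.25 cup × 5/6 × 227 g/cup ÷ 28.35 g/oz ≈ 1.7 oz
diced bacon: 140 g × 5/6 ÷ 28.35 g/oz ≈ 4.1 oz
soy sauce: 1.5 oz × 5/6 × 28.35 g/oz ÷ 255 g/cup ≈ 0.1 cup
chicken stock: 4/3 cup × 5/6 × 240 mL/cup ≈ 266.7 mL
plain yogurt: 90 g × 5/6 ÷ 245 g/cup × 16 tbsp/cup ≈ 4.9 tbsp
grated parmesan: 450 g × 5/6 ÷ 100 g/cup × 16 tbsp/cup = 60.0 tbsp

butter: 1.7 oz; diced bacon: 4.1 oz; soy sauce: 0.1 cup; chicken stock: 266.7 mL; plain yogurt: 4.9 tbsp; grated parmesan: 60.0 tbsp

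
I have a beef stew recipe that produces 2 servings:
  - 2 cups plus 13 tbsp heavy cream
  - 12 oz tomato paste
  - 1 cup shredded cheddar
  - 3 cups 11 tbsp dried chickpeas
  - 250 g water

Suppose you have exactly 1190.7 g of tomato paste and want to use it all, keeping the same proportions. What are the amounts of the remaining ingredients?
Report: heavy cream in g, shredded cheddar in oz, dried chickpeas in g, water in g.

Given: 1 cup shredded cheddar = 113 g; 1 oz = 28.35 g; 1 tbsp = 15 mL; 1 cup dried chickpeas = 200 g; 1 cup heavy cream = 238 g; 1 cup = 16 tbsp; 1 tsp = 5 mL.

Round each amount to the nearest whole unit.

heavy cream: 2343 g; shredded cheddar: 14 oz; dried chickpeas: 2581 g; water: 875 g

The original recipe has 340.2 g of tomato paste, so the scaling factor is 1190.7 ÷ 340.2 = 7/2 = 3.5.
heavy cream: (2 cup + 13 tbsp = 2.8125 cup) × 7/2 × 238 g/cup ≈ 2343 g
shredded cheddar: 1 cup × 7/2 × 113 g/cup ÷ 28.35 g/oz ≈ 14 oz
dried chickpeas: (3 cup + 11 tbsp = 3.6875 cup) × 7/2 × 200 g/cup ≈ 2581 g
water: 250 g × 7/2 = 875 g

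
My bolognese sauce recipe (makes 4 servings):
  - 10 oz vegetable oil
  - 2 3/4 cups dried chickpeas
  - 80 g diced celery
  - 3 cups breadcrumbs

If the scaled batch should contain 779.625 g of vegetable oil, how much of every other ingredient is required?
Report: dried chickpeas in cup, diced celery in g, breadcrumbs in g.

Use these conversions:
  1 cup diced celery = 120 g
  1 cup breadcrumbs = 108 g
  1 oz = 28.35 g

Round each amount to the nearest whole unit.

The original recipe has 283.5 g of vegetable oil, so the scaling factor is 779.625 ÷ 283.5 = 11/4 = 2.75.
dried chickpeas: 2.75 cup × 11/4 ≈ 8 cup
diced celery: 80 g × 11/4 = 220 g
breadcrumbs: 3 cup × 11/4 × 108 g/cup = 891 g

dried chickpeas: 8 cup; diced celery: 220 g; breadcrumbs: 891 g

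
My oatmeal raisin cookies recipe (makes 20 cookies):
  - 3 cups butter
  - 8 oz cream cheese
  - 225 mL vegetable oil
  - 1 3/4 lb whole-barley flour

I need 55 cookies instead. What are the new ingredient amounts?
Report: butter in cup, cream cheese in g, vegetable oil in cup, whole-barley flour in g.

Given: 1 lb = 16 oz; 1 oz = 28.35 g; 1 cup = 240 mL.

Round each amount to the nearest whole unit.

butter: 8 cup; cream cheese: 624 g; vegetable oil: 3 cup; whole-barley flour: 2183 g

Scaling factor: 55/20 = 11/4 = 2.75.
butter: 3 cup × 11/4 ≈ 8 cup
cream cheese: 8 oz × 11/4 × 28.35 g/oz ≈ 624 g
vegetable oil: 225 mL × 11/4 ÷ 240 mL/cup ≈ 3 cup
whole-barley flour: 1.75 lb × 11/4 × 16 oz/lb × 28.35 g/oz ≈ 2183 g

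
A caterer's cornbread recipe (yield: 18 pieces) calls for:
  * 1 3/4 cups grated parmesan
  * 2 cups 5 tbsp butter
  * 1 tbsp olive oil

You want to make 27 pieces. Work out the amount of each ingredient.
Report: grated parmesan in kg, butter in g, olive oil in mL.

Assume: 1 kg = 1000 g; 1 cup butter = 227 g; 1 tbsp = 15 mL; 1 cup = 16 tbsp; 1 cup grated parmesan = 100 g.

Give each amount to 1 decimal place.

Scaling factor: 27/18 = 3/2 = 1.5.
grated parmesan: 1.75 cup × 3/2 × 100 g/cup ÷ 1000 g/kg ≈ 0.3 kg
butter: (2 cup + 5 tbsp = 2.3125 cup) × 3/2 × 227 g/cup ≈ 787.4 g
olive oil: 1 tbsp × 3/2 × 15 mL/tbsp = 22.5 mL

grated parmesan: 0.3 kg; butter: 787.4 g; olive oil: 22.5 mL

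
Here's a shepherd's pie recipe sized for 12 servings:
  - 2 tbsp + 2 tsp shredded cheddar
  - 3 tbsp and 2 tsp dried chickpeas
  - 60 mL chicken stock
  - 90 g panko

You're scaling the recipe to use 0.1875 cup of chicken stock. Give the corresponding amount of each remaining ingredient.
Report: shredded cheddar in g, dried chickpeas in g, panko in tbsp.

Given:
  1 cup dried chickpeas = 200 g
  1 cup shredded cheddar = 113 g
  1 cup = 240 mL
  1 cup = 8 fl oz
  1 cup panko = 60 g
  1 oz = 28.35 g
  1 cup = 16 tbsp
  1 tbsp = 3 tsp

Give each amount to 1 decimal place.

The original recipe has 0.25 cup of chicken stock, so the scaling factor is 0.1875 ÷ 0.25 = 3/4 = 0.75.
shredded cheddar: (2 tbsp + 2 tsp = 8/3 tbsp) × 3/4 ÷ 16 tbsp/cup × 113 g/cup ≈ 14.1 g
dried chickpeas: (3 tbsp + 2 tsp = 11/3 tbsp) × 3/4 ÷ 16 tbsp/cup × 200 g/cup ≈ 34.4 g
panko: 90 g × 3/4 ÷ 60 g/cup × 16 tbsp/cup = 18.0 tbsp

shredded cheddar: 14.1 g; dried chickpeas: 34.4 g; panko: 18.0 tbsp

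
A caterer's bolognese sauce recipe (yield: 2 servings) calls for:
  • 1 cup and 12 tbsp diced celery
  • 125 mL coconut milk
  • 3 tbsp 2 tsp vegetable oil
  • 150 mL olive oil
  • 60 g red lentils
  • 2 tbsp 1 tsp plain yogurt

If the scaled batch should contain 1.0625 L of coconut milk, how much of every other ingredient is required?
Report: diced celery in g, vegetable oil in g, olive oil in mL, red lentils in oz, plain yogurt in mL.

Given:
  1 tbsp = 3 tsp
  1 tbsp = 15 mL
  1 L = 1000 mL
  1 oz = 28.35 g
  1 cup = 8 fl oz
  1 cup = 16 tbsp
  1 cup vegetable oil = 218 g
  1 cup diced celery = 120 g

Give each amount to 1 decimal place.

The original recipe has 0.125 L of coconut milk, so the scaling factor is 1.0625 ÷ 0.125 = 17/2 = 8.5.
diced celery: (1 cup + 12 tbsp = 1.75 cup) × 17/2 × 120 g/cup = 1785.0 g
vegetable oil: (3 tbsp + 2 tsp = 11/3 tbsp) × 17/2 ÷ 16 tbsp/cup × 218 g/cup ≈ 424.6 g
olive oil: 150 mL × 17/2 = 1275.0 mL
red lentils: 60 g × 17/2 ÷ 28.35 g/oz ≈ 18.0 oz
plain yogurt: (2 tbsp + 1 tsp = 7/3 tbsp) × 17/2 × 15 mL/tbsp = 297.5 mL

diced celery: 1785.0 g; vegetable oil: 424.6 g; olive oil: 1275.0 mL; red lentils: 18.0 oz; plain yogurt: 297.5 mL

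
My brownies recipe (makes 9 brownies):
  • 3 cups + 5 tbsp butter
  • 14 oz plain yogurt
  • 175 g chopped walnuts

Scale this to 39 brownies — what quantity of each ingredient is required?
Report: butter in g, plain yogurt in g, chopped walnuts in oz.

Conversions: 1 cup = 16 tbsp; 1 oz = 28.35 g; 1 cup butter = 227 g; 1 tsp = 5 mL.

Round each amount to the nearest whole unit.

butter: 3258 g; plain yogurt: 1720 g; chopped walnuts: 27 oz

Scaling factor: 39/9 = 13/3.
butter: (3 cup + 5 tbsp = 3.3125 cup) × 13/3 × 227 g/cup ≈ 3258 g
plain yogurt: 14 oz × 13/3 × 28.35 g/oz ≈ 1720 g
chopped walnuts: 175 g × 13/3 ÷ 28.35 g/oz ≈ 27 oz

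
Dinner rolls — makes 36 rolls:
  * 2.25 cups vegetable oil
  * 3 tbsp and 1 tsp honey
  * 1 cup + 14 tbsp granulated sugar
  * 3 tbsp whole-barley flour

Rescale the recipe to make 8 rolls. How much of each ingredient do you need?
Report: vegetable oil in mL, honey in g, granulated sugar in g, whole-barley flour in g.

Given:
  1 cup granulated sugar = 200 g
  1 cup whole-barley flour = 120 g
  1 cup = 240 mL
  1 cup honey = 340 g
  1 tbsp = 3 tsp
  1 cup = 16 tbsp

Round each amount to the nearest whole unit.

Scaling factor: 8/36 = 2/9.
vegetable oil: 2.25 cup × 2/9 × 240 mL/cup = 120 mL
honey: (3 tbsp + 1 tsp = 10/3 tbsp) × 2/9 ÷ 16 tbsp/cup × 340 g/cup ≈ 16 g
granulated sugar: (1 cup + 14 tbsp = 1.875 cup) × 2/9 × 200 g/cup ≈ 83 g
whole-barley flour: 3 tbsp × 2/9 ÷ 16 tbsp/cup × 120 g/cup = 5 g

vegetable oil: 120 mL; honey: 16 g; granulated sugar: 83 g; whole-barley flour: 5 g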